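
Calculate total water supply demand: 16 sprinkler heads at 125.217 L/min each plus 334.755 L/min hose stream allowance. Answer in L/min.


Sprinkler demand = 16 * 125.217 = 2003.472 L/min
Total = 2003.472 + 334.755 = 2338.227 L/min

2338.227 L/min


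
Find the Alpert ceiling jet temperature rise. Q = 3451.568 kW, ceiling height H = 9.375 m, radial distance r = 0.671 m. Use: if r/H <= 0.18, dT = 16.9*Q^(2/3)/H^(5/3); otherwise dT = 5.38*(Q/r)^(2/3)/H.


r/H = 0.671 / 9.375 = 0.071573
r/H <= 0.18, so dT = 16.9*Q^(2/3)/H^(5/3)
Q^(2/3) = 228.39
H^(5/3) = 41.682
dT = 16.9 * 228.39 / 41.682 = 92.600 K

92.600 K


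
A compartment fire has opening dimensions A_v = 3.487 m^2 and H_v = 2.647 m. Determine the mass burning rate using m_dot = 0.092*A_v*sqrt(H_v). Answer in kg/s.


sqrt(H_v) = 1.6270
m_dot = 0.092 * 3.487 * 1.6270 = 0.52194 kg/s

0.52194 kg/s


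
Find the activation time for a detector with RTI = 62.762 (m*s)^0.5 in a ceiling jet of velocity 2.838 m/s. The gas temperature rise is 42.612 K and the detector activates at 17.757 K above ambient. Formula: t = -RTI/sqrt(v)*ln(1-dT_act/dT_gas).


dT_act/dT_gas = 0.41671
ln(1 - 0.41671) = -0.53908
t = -62.762 / sqrt(2.838) * -0.53908 = 20.084 s

20.084 s


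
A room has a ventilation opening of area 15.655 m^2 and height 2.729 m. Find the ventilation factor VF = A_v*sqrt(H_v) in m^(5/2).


sqrt(H_v) = 1.6520
VF = 15.655 * 1.6520 = 25.862 m^(5/2)

25.862 m^(5/2)


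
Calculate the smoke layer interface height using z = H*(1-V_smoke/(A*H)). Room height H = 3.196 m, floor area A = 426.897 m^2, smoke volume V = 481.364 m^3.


V/(A*H) = 0.35281
1 - 0.35281 = 0.64719
z = 3.196 * 0.64719 = 2.0684 m

2.0684 m


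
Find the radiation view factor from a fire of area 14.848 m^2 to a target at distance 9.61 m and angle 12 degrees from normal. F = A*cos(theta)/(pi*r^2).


cos(12 deg) = 0.97815
pi*r^2 = 290.13
F = 14.848 * 0.97815 / 290.13 = 0.050058

0.050058


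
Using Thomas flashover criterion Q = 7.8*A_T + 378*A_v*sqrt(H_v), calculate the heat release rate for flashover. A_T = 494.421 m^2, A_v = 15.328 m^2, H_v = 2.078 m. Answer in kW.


7.8*A_T = 3856.5
sqrt(H_v) = 1.4415
378*A_v*sqrt(H_v) = 8352.2
Q = 3856.5 + 8352.2 = 12209 kW

12209 kW


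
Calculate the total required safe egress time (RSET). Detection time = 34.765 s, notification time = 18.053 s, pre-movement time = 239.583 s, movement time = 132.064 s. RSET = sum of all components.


Total = 34.765 + 18.053 + 239.583 + 132.064 = 424.465 s

424.465 s


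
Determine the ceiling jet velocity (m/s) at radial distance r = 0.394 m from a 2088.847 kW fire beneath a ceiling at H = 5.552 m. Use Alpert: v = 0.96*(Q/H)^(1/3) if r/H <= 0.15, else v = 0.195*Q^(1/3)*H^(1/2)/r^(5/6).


r/H = 0.394 / 5.552 = 0.070965
r/H <= 0.15, so v = 0.96*(Q/H)^(1/3)
Q/H = 376.23
(Q/H)^(1/3) = 7.2191
v = 0.96 * 7.2191 = 6.9304 m/s

6.9304 m/s


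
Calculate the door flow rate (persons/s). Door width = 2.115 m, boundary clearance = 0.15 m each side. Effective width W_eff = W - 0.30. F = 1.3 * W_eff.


W_eff = 2.115 - 0.30 = 1.815 m
F = 1.3 * 1.815 = 2.3595 persons/s

2.3595 persons/s


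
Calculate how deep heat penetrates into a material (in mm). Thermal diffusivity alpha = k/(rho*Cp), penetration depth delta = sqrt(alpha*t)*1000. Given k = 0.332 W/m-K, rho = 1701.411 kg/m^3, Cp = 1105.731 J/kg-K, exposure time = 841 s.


alpha = 0.332 / (1701.411 * 1105.731) = 1.7647e-07 m^2/s
alpha * t = 0.00014841
delta = sqrt(0.00014841) * 1000 = 12.183 mm

12.183 mm


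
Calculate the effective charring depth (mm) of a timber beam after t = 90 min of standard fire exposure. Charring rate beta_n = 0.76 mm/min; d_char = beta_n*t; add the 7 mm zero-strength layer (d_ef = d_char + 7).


d_char = 0.76 * 90 = 68.4 mm
d_ef = 68.4 + 1.0*7 = 75.4 mm

75.4 mm


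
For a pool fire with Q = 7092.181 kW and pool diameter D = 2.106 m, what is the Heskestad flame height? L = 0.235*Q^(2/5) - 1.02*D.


Q^(2/5) = 34.699
0.235 * Q^(2/5) = 8.1542
1.02 * D = 2.1481
L = 6.0061 m

6.0061 m


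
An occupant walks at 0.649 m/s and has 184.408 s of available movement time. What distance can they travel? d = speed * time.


d = 0.649 * 184.408 = 119.68 m

119.68 m


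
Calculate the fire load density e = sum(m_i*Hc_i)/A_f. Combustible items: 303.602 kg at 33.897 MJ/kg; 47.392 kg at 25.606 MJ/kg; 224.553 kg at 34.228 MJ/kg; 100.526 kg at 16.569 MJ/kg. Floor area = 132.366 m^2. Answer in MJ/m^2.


Total energy = 303.602*33.897 + 47.392*25.606 + 224.553*34.228 + 100.526*16.569
= 10291.20 + 1213.520 + 7686.000 + 1665.615
= 20856.33 MJ
e = 20856.33 / 132.366 = 157.57 MJ/m^2

157.57 MJ/m^2


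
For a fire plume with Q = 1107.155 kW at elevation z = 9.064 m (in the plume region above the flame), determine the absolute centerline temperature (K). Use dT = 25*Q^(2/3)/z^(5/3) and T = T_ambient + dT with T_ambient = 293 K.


Q^(2/3) = 107.02
z^(5/3) = 39.403
dT = 25 * 107.02 / 39.403 = 67.901 K
T = 293 + 67.901 = 360.90 K

360.90 K


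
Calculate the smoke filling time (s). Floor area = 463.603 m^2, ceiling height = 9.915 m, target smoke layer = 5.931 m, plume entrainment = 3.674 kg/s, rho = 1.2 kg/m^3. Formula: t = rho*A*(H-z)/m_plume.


H - z = 3.984 m
t = 1.2 * 463.603 * 3.984 / 3.674 = 603.26 s

603.26 s


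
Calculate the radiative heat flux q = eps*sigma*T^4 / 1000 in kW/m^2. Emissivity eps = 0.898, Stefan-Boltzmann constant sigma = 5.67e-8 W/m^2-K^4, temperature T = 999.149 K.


T^4 = 9.9660e+11
q = 0.898 * 5.67e-8 * 9.9660e+11 / 1000 = 50.744 kW/m^2

50.744 kW/m^2


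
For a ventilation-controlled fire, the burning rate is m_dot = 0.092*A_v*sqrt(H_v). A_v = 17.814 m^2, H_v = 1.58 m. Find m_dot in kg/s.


sqrt(H_v) = 1.2570
m_dot = 0.092 * 17.814 * 1.2570 = 2.0601 kg/s

2.0601 kg/s


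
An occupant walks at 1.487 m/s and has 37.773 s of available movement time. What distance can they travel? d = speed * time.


d = 1.487 * 37.773 = 56.168 m

56.168 m


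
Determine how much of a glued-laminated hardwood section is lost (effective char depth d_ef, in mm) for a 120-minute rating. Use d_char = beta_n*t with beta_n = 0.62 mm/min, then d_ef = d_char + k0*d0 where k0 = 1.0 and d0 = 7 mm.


d_char = 0.62 * 120 = 74.4 mm
d_ef = 74.4 + 1.0*7 = 81.4 mm

81.4 mm


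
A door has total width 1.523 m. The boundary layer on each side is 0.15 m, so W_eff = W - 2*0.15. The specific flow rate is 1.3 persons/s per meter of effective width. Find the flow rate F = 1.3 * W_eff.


W_eff = 1.523 - 0.30 = 1.223 m
F = 1.3 * 1.223 = 1.5899 persons/s

1.5899 persons/s


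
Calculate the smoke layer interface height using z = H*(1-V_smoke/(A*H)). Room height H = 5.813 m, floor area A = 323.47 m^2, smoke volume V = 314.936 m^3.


V/(A*H) = 0.16749
1 - 0.16749 = 0.83251
z = 5.813 * 0.83251 = 4.8394 m

4.8394 m


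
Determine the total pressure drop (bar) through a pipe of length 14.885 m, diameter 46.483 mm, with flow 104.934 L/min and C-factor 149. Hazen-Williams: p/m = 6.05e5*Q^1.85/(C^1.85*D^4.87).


Q^1.85 = 5478.9
C^1.85 = 10481
D^4.87 = 1.3174e+08
p/m = 0.0024007 bar/m
p_total = 0.0024007 * 14.885 = 0.035734 bar

0.035734 bar


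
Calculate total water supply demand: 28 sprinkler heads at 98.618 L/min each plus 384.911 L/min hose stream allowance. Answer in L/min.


Sprinkler demand = 28 * 98.618 = 2761.304 L/min
Total = 2761.304 + 384.911 = 3146.215 L/min

3146.215 L/min


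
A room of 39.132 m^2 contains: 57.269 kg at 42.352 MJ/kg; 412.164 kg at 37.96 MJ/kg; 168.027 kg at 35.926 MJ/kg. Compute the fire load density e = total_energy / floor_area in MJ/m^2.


Total energy = 57.269*42.352 + 412.164*37.96 + 168.027*35.926
= 2425.457 + 15645.75 + 6036.538
= 24107.74 MJ
e = 24107.74 / 39.132 = 616.06 MJ/m^2

616.06 MJ/m^2


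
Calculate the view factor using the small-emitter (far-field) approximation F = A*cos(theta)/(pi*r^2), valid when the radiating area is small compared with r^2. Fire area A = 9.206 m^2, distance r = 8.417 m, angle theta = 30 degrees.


cos(30 deg) = 0.86603
pi*r^2 = 222.57
F = 9.206 * 0.86603 / 222.57 = 0.035821

0.035821


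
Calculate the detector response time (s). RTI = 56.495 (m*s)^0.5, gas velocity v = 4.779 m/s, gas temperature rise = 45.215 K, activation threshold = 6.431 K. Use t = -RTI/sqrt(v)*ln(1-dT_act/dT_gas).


dT_act/dT_gas = 0.14223
ln(1 - 0.14223) = -0.15342
t = -56.495 / sqrt(4.779) * -0.15342 = 3.9648 s

3.9648 s


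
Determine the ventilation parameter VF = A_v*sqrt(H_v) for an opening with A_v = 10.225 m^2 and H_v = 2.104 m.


sqrt(H_v) = 1.4505
VF = 10.225 * 1.4505 = 14.832 m^(5/2)

14.832 m^(5/2)


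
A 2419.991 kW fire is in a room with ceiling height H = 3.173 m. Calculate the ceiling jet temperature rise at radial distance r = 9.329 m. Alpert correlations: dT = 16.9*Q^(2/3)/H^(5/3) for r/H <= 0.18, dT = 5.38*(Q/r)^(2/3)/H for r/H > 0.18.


r/H = 9.329 / 3.173 = 2.9401
r/H > 0.18, so dT = 5.38*(Q/r)^(2/3)/H
Q/r = 259.41
(Q/r)^(2/3) = 40.674
dT = 5.38 * 40.674 / 3.173 = 68.965 K

68.965 K


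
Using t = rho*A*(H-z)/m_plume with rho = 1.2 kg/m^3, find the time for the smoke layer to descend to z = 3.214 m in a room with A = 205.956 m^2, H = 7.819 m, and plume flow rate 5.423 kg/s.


H - z = 4.605 m
t = 1.2 * 205.956 * 4.605 / 5.423 = 209.87 s

209.87 s


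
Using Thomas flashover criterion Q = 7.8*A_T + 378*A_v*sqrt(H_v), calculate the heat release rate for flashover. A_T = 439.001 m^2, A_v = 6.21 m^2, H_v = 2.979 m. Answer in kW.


7.8*A_T = 3424.2
sqrt(H_v) = 1.7260
378*A_v*sqrt(H_v) = 4051.5
Q = 3424.2 + 4051.5 = 7475.7 kW

7475.7 kW


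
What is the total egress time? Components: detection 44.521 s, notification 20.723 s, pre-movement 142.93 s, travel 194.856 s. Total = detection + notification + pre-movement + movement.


Total = 44.521 + 20.723 + 142.93 + 194.856 = 403.03 s

403.03 s


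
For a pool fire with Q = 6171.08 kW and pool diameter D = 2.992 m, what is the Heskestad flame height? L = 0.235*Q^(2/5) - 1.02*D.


Q^(2/5) = 32.820
0.235 * Q^(2/5) = 7.7128
1.02 * D = 3.0518
L = 4.6610 m

4.6610 m


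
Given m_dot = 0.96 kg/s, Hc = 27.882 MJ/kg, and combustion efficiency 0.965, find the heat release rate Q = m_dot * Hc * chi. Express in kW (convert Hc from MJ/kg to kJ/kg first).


Hc = 27.882 MJ/kg = 27.882 * 1000 kJ/kg = 27882 kJ/kg
Q = 0.96 kg/s * 27882 kJ/kg * 0.965 = 25830 kW

25830 kW


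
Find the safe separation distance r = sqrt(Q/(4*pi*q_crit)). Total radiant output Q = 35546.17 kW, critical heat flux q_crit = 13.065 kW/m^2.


4*pi*q_crit = 164.18
Q/(4*pi*q_crit) = 216.51
r = sqrt(216.51) = 14.714 m

14.714 m


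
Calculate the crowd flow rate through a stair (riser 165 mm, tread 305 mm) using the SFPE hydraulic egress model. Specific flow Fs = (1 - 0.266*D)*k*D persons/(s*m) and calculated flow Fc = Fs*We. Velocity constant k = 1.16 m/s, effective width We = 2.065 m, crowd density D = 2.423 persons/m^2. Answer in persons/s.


1 - 0.266*D = 1 - 0.266*2.423 = 0.35548
Fs = 0.35548 * 1.16 * 2.423 = 0.99915 persons/(s*m)
Fc = 0.99915 * 2.065 = 2.0632 persons/s

2.0632 persons/s


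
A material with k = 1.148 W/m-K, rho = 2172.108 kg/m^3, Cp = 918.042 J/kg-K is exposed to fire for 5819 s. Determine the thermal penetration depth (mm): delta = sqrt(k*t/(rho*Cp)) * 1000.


alpha = 1.148 / (2172.108 * 918.042) = 5.7570e-07 m^2/s
alpha * t = 0.0033500
delta = sqrt(0.0033500) * 1000 = 57.879 mm

57.879 mm


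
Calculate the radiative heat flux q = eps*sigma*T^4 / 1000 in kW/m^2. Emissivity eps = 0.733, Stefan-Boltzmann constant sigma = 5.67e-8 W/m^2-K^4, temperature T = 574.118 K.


T^4 = 1.0864e+11
q = 0.733 * 5.67e-8 * 1.0864e+11 / 1000 = 4.5154 kW/m^2

4.5154 kW/m^2


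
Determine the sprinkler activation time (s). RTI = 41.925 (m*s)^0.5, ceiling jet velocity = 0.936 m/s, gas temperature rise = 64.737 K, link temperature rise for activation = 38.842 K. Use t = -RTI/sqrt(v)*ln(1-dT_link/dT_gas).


dT_link/dT_gas = 0.60000
ln(1 - 0.60000) = -0.91628
t = -41.925 / sqrt(0.936) * -0.91628 = 39.707 s

39.707 s


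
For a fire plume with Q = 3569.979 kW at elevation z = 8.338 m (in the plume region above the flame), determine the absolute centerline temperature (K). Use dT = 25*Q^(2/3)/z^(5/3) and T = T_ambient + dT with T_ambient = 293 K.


Q^(2/3) = 233.58
z^(5/3) = 34.285
dT = 25 * 233.58 / 34.285 = 170.33 K
T = 293 + 170.33 = 463.33 K

463.33 K


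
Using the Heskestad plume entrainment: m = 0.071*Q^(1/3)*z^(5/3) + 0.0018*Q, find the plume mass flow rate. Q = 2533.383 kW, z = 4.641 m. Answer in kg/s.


Q^(1/3) = 13.632
z^(5/3) = 12.913
First term = 0.071 * 13.632 * 12.913 = 12.498
Second term = 0.0018 * 2533.383 = 4.5601
m = 17.058 kg/s

17.058 kg/s


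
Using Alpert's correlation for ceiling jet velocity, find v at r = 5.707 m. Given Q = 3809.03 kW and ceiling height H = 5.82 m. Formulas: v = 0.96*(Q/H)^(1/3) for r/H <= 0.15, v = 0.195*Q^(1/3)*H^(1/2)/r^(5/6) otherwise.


r/H = 5.707 / 5.82 = 0.98058
r/H > 0.15, so v = 0.195*Q^(1/3)*H^(1/2)/r^(5/6)
Q^(1/3) = 15.617
H^(1/2) = 2.4125
r^(5/6) = 4.2691
v = 0.195 * 15.617 * 2.4125 / 4.2691 = 1.7209 m/s

1.7209 m/s


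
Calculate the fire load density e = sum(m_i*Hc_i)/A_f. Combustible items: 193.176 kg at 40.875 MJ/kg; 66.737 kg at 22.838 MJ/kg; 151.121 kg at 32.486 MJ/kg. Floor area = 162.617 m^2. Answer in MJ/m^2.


Total energy = 193.176*40.875 + 66.737*22.838 + 151.121*32.486
= 7896.069 + 1524.140 + 4909.317
= 14329.53 MJ
e = 14329.53 / 162.617 = 88.118 MJ/m^2

88.118 MJ/m^2


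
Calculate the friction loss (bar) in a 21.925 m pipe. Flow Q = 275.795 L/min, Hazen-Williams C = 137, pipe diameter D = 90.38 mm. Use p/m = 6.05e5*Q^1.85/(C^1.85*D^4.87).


Q^1.85 = 32740
C^1.85 = 8972.9
D^4.87 = 3.3579e+09
p/m = 0.00065741 bar/m
p_total = 0.00065741 * 21.925 = 0.014414 bar

0.014414 bar


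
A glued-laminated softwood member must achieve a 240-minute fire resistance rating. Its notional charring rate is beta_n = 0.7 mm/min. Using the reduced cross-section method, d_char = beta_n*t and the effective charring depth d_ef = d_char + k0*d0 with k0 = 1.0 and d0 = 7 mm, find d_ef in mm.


d_char = 0.7 * 240 = 168 mm
d_ef = 168 + 1.0*7 = 175 mm

175 mm


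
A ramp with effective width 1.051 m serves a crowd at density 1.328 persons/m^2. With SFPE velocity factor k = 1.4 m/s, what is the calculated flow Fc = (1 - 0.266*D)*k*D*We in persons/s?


1 - 0.266*D = 1 - 0.266*1.328 = 0.64675
Fs = 0.64675 * 1.4 * 1.328 = 1.2024 persons/(s*m)
Fc = 1.2024 * 1.051 = 1.2638 persons/s

1.2638 persons/s


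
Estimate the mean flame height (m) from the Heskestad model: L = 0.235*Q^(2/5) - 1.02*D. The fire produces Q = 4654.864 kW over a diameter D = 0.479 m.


Q^(2/5) = 29.320
0.235 * Q^(2/5) = 6.8902
1.02 * D = 0.48858
L = 6.4016 m

6.4016 m


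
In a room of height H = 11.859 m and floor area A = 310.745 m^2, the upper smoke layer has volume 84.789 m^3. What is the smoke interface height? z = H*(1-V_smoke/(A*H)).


V/(A*H) = 0.023008
1 - 0.023008 = 0.97699
z = 11.859 * 0.97699 = 11.586 m

11.586 m


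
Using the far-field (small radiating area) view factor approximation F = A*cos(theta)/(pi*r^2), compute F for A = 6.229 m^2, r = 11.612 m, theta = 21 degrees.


cos(21 deg) = 0.93358
pi*r^2 = 423.61
F = 6.229 * 0.93358 / 423.61 = 0.013728

0.013728


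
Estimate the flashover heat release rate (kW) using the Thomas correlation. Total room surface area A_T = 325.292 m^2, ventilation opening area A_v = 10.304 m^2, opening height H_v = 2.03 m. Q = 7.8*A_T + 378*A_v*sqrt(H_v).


7.8*A_T = 2537.3
sqrt(H_v) = 1.4248
378*A_v*sqrt(H_v) = 5549.4
Q = 2537.3 + 5549.4 = 8086.7 kW

8086.7 kW


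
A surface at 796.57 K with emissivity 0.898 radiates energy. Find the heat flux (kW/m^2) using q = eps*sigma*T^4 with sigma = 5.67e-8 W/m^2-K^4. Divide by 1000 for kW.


T^4 = 4.0262e+11
q = 0.898 * 5.67e-8 * 4.0262e+11 / 1000 = 20.500 kW/m^2

20.500 kW/m^2


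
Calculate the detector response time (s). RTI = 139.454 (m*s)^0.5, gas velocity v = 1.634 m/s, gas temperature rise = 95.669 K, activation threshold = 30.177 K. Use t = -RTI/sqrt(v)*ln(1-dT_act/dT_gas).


dT_act/dT_gas = 0.31543
ln(1 - 0.31543) = -0.37897
t = -139.454 / sqrt(1.634) * -0.37897 = 41.343 s

41.343 s


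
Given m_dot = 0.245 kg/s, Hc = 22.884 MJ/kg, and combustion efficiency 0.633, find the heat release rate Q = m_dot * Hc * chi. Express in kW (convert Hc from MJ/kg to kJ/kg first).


Hc = 22.884 MJ/kg = 22.884 * 1000 kJ/kg = 22884 kJ/kg
Q = 0.245 kg/s * 22884 kJ/kg * 0.633 = 3549.0 kW

3549.0 kW


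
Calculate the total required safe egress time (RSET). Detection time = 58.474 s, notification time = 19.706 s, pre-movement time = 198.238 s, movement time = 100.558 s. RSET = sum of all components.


Total = 58.474 + 19.706 + 198.238 + 100.558 = 376.976 s

376.976 s


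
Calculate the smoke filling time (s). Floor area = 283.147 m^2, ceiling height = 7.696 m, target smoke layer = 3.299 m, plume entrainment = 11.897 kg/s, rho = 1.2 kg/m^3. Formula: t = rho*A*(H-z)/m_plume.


H - z = 4.397 m
t = 1.2 * 283.147 * 4.397 / 11.897 = 125.58 s

125.58 s


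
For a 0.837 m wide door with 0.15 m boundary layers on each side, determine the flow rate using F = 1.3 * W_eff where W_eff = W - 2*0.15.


W_eff = 0.837 - 0.30 = 0.537 m
F = 1.3 * 0.537 = 0.69810 persons/s

0.69810 persons/s


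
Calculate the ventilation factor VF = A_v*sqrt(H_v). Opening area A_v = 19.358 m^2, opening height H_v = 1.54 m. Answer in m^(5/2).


sqrt(H_v) = 1.2410
VF = 19.358 * 1.2410 = 24.023 m^(5/2)

24.023 m^(5/2)


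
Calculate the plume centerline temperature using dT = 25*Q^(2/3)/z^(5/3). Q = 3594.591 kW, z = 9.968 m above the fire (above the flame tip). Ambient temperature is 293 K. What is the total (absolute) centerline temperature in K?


Q^(2/3) = 234.66
z^(5/3) = 46.169
dT = 25 * 234.66 / 46.169 = 127.07 K
T = 293 + 127.07 = 420.07 K

420.07 K


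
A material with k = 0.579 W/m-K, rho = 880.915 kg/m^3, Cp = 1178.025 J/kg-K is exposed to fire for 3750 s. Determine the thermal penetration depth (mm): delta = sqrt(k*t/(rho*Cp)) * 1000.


alpha = 0.579 / (880.915 * 1178.025) = 5.5794e-07 m^2/s
alpha * t = 0.0020923
delta = sqrt(0.0020923) * 1000 = 45.742 mm

45.742 mm


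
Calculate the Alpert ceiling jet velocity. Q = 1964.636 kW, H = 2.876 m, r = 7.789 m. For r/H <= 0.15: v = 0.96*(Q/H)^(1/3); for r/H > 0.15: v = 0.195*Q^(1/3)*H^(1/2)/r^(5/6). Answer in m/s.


r/H = 7.789 / 2.876 = 2.7083
r/H > 0.15, so v = 0.195*Q^(1/3)*H^(1/2)/r^(5/6)
Q^(1/3) = 12.525
H^(1/2) = 1.6959
r^(5/6) = 5.5322
v = 0.195 * 12.525 * 1.6959 / 5.5322 = 0.74867 m/s

0.74867 m/s


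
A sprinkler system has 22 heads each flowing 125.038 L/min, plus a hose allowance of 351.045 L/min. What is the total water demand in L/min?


Sprinkler demand = 22 * 125.038 = 2750.836 L/min
Total = 2750.836 + 351.045 = 3101.881 L/min

3101.881 L/min


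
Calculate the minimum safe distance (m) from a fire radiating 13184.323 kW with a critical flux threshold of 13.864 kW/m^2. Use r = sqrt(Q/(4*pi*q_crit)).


4*pi*q_crit = 174.22
Q/(4*pi*q_crit) = 75.676
r = sqrt(75.676) = 8.6992 m

8.6992 m


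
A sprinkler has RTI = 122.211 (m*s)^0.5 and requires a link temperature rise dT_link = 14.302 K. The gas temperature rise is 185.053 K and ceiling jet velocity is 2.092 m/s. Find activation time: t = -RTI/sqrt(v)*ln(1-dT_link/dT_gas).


dT_link/dT_gas = 0.077286
ln(1 - 0.077286) = -0.080436
t = -122.211 / sqrt(2.092) * -0.080436 = 6.7964 s

6.7964 s


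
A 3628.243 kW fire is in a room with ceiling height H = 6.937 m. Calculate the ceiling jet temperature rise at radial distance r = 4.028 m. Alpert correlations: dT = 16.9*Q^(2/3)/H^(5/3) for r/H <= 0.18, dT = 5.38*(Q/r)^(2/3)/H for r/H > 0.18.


r/H = 4.028 / 6.937 = 0.58065
r/H > 0.18, so dT = 5.38*(Q/r)^(2/3)/H
Q/r = 900.76
(Q/r)^(2/3) = 93.269
dT = 5.38 * 93.269 / 6.937 = 72.335 K

72.335 K


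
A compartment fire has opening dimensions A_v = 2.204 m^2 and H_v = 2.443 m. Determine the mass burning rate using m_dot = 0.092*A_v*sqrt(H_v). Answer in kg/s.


sqrt(H_v) = 1.5630
m_dot = 0.092 * 2.204 * 1.5630 = 0.31693 kg/s

0.31693 kg/s


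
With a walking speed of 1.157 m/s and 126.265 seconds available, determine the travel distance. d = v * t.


d = 1.157 * 126.265 = 146.09 m

146.09 m


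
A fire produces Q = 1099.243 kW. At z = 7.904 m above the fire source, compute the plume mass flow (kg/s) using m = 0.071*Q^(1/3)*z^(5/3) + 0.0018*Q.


Q^(1/3) = 10.320
z^(5/3) = 31.363
First term = 0.071 * 10.320 * 31.363 = 22.981
Second term = 0.0018 * 1099.243 = 1.9786
m = 24.960 kg/s

24.960 kg/s


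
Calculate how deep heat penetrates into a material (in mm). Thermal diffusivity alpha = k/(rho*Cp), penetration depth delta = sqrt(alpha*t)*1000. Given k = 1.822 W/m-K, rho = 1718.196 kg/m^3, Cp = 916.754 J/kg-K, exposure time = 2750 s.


alpha = 1.822 / (1718.196 * 916.754) = 1.1567e-06 m^2/s
alpha * t = 0.0031809
delta = sqrt(0.0031809) * 1000 = 56.400 mm

56.400 mm


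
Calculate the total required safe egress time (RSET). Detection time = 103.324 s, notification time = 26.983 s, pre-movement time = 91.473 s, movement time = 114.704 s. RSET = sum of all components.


Total = 103.324 + 26.983 + 91.473 + 114.704 = 336.484 s

336.484 s


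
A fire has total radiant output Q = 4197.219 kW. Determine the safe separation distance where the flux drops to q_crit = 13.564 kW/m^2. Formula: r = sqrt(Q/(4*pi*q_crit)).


4*pi*q_crit = 170.45
Q/(4*pi*q_crit) = 24.624
r = sqrt(24.624) = 4.9623 m

4.9623 m


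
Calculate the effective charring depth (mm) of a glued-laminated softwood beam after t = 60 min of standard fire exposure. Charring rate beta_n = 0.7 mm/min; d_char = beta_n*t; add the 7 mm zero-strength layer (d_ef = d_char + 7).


d_char = 0.7 * 60 = 42 mm
d_ef = 42 + 1.0*7 = 49 mm

49 mm


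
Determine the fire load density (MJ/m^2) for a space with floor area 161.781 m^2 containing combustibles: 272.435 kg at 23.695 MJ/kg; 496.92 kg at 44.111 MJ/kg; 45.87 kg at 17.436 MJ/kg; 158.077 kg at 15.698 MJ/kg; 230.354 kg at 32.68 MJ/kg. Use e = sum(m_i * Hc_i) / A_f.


Total energy = 272.435*23.695 + 496.92*44.111 + 45.87*17.436 + 158.077*15.698 + 230.354*32.68
= 6455.347 + 21919.64 + 799.7893 + 2481.493 + 7527.969
= 39184.24 MJ
e = 39184.24 / 161.781 = 242.21 MJ/m^2

242.21 MJ/m^2


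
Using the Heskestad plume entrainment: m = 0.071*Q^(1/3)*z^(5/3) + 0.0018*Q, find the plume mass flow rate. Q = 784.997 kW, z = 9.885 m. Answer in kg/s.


Q^(1/3) = 9.2248
z^(5/3) = 45.530
First term = 0.071 * 9.2248 * 45.530 = 29.820
Second term = 0.0018 * 784.997 = 1.4130
m = 31.233 kg/s

31.233 kg/s


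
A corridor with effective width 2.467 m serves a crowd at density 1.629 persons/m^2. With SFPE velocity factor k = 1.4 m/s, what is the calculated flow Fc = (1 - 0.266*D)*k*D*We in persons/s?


1 - 0.266*D = 1 - 0.266*1.629 = 0.56669
Fs = 0.56669 * 1.4 * 1.629 = 1.2924 persons/(s*m)
Fc = 1.2924 * 2.467 = 3.1883 persons/s

3.1883 persons/s


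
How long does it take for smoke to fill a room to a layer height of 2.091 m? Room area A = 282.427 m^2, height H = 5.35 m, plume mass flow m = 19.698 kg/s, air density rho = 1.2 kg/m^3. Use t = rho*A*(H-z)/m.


H - z = 3.259 m
t = 1.2 * 282.427 * 3.259 / 19.698 = 56.072 s

56.072 s


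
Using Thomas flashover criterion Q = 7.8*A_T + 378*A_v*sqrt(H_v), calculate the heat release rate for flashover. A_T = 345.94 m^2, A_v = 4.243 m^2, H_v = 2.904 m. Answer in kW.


7.8*A_T = 2698.332
sqrt(H_v) = 1.7041
378*A_v*sqrt(H_v) = 2733.1
Q = 2698.332 + 2733.1 = 5431.5 kW

5431.5 kW


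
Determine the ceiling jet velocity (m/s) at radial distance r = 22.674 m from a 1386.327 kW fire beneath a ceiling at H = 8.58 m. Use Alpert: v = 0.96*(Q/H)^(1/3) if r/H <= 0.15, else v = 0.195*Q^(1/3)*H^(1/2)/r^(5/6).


r/H = 22.674 / 8.58 = 2.6427
r/H > 0.15, so v = 0.195*Q^(1/3)*H^(1/2)/r^(5/6)
Q^(1/3) = 11.150
H^(1/2) = 2.9292
r^(5/6) = 13.477
v = 0.195 * 11.150 * 2.9292 / 13.477 = 0.47256 m/s

0.47256 m/s


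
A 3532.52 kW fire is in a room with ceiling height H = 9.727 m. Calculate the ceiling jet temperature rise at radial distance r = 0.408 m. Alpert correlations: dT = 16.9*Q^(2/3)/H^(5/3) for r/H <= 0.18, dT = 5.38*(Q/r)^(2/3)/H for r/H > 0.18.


r/H = 0.408 / 9.727 = 0.041945
r/H <= 0.18, so dT = 16.9*Q^(2/3)/H^(5/3)
Q^(2/3) = 231.95
H^(5/3) = 44.323
dT = 16.9 * 231.95 / 44.323 = 88.439 K

88.439 K


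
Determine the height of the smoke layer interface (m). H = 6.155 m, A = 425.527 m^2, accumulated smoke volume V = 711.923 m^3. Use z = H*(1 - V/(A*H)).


V/(A*H) = 0.27182
1 - 0.27182 = 0.72818
z = 6.155 * 0.72818 = 4.4820 m

4.4820 m


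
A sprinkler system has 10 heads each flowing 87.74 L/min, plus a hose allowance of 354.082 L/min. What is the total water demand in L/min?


Sprinkler demand = 10 * 87.74 = 877.4 L/min
Total = 877.4 + 354.082 = 1231.482 L/min

1231.482 L/min


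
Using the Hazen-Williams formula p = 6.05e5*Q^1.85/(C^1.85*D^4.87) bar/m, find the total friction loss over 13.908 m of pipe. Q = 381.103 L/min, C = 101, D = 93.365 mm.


Q^1.85 = 59556
C^1.85 = 5105.0
D^4.87 = 3.9337e+09
p/m = 0.0017943 bar/m
p_total = 0.0017943 * 13.908 = 0.024955 bar

0.024955 bar


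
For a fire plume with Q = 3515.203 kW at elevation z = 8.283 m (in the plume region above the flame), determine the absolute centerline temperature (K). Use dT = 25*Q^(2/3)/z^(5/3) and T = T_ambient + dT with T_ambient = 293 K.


Q^(2/3) = 231.19
z^(5/3) = 33.909
dT = 25 * 231.19 / 33.909 = 170.45 K
T = 293 + 170.45 = 463.45 K

463.45 K


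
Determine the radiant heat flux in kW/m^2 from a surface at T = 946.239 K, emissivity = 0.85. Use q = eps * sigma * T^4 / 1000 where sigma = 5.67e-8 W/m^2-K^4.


T^4 = 8.0168e+11
q = 0.85 * 5.67e-8 * 8.0168e+11 / 1000 = 38.637 kW/m^2

38.637 kW/m^2


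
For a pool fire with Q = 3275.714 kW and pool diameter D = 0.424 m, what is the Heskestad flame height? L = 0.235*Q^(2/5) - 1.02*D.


Q^(2/5) = 25.475
0.235 * Q^(2/5) = 5.9867
1.02 * D = 0.43248
L = 5.5543 m

5.5543 m


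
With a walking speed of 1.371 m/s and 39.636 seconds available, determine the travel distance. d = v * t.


d = 1.371 * 39.636 = 54.341 m

54.341 m


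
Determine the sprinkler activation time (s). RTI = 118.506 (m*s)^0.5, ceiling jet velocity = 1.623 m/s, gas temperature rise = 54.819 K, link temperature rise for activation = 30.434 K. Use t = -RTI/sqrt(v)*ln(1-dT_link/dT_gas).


dT_link/dT_gas = 0.55517
ln(1 - 0.55517) = -0.81007
t = -118.506 / sqrt(1.623) * -0.81007 = 75.353 s

75.353 s


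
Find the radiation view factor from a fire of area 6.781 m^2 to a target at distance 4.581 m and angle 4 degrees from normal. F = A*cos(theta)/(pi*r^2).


cos(4 deg) = 0.99756
pi*r^2 = 65.928
F = 6.781 * 0.99756 / 65.928 = 0.10260

0.10260


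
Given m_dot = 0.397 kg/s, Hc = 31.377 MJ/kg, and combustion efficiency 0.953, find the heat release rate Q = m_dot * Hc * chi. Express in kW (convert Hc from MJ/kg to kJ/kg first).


Hc = 31.377 MJ/kg = 31.377 * 1000 kJ/kg = 31377 kJ/kg
Q = 0.397 kg/s * 31377 kJ/kg * 0.953 = 11871 kW

11871 kW


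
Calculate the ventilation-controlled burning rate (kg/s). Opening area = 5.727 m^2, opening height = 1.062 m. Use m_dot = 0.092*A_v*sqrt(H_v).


sqrt(H_v) = 1.0305
m_dot = 0.092 * 5.727 * 1.0305 = 0.54297 kg/s

0.54297 kg/s


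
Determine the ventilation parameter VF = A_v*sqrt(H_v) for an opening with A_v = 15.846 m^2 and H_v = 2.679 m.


sqrt(H_v) = 1.6368
VF = 15.846 * 1.6368 = 25.936 m^(5/2)

25.936 m^(5/2)


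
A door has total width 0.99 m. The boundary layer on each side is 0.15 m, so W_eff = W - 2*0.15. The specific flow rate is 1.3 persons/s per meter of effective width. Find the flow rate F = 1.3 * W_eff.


W_eff = 0.99 - 0.30 = 0.69 m
F = 1.3 * 0.69 = 0.897 persons/s

0.897 persons/s


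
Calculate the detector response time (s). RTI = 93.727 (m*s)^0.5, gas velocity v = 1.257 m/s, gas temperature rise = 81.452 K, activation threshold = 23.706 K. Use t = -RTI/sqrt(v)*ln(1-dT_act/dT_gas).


dT_act/dT_gas = 0.29104
ln(1 - 0.29104) = -0.34396
t = -93.727 / sqrt(1.257) * -0.34396 = 28.754 s

28.754 s


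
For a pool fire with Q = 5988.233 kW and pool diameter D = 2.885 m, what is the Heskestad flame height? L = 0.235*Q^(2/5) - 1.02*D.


Q^(2/5) = 32.428
0.235 * Q^(2/5) = 7.6206
1.02 * D = 2.9427
L = 4.6779 m

4.6779 m


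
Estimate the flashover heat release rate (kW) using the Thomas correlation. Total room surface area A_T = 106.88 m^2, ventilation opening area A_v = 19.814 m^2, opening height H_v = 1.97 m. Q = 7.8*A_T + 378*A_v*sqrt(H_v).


7.8*A_T = 833.664
sqrt(H_v) = 1.4036
378*A_v*sqrt(H_v) = 10512
Q = 833.664 + 10512 = 11346 kW

11346 kW


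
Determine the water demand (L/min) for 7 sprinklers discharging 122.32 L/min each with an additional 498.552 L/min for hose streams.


Sprinkler demand = 7 * 122.32 = 856.24 L/min
Total = 856.24 + 498.552 = 1354.792 L/min

1354.792 L/min


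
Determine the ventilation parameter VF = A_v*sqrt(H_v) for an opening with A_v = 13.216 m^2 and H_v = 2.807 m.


sqrt(H_v) = 1.6754
VF = 13.216 * 1.6754 = 22.142 m^(5/2)

22.142 m^(5/2)


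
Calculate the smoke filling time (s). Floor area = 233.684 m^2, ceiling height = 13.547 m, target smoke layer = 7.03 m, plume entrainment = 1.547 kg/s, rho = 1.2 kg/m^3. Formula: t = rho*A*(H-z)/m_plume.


H - z = 6.517 m
t = 1.2 * 233.684 * 6.517 / 1.547 = 1181.3 s

1181.3 s


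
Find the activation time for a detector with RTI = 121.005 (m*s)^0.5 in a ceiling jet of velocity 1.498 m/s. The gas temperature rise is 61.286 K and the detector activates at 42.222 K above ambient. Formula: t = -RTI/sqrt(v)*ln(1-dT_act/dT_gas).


dT_act/dT_gas = 0.68893
ln(1 - 0.68893) = -1.1677
t = -121.005 / sqrt(1.498) * -1.1677 = 115.45 s

115.45 s


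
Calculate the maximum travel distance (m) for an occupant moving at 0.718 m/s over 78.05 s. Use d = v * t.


d = 0.718 * 78.05 = 56.040 m

56.040 m


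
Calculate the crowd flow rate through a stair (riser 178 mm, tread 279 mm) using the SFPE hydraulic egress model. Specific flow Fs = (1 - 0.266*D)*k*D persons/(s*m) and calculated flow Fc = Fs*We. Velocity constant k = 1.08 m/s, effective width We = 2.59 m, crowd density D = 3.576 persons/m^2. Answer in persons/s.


1 - 0.266*D = 1 - 0.266*3.576 = 0.048784
Fs = 0.048784 * 1.08 * 3.576 = 0.18841 persons/(s*m)
Fc = 0.18841 * 2.59 = 0.48798 persons/s

0.48798 persons/s


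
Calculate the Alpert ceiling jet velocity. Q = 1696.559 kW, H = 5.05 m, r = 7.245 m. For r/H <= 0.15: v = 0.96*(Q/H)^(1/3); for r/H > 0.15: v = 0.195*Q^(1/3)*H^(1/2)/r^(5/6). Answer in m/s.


r/H = 7.245 / 5.05 = 1.4347
r/H > 0.15, so v = 0.195*Q^(1/3)*H^(1/2)/r^(5/6)
Q^(1/3) = 11.927
H^(1/2) = 2.2472
r^(5/6) = 5.2083
v = 0.195 * 11.927 * 2.2472 / 5.2083 = 1.0035 m/s

1.0035 m/s


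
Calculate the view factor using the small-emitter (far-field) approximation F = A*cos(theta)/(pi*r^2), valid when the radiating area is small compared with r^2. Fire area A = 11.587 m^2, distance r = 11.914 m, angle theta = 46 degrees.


cos(46 deg) = 0.69466
pi*r^2 = 445.93
F = 11.587 * 0.69466 / 445.93 = 0.018050

0.018050


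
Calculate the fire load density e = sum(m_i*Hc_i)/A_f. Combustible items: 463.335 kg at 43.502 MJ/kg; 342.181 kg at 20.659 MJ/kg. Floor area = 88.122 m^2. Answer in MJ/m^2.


Total energy = 463.335*43.502 + 342.181*20.659
= 20156.00 + 7069.117
= 27225.12 MJ
e = 27225.12 / 88.122 = 308.95 MJ/m^2

308.95 MJ/m^2


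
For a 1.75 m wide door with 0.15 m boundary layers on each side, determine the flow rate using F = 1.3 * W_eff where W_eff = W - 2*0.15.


W_eff = 1.75 - 0.30 = 1.45 m
F = 1.3 * 1.45 = 1.885 persons/s

1.885 persons/s


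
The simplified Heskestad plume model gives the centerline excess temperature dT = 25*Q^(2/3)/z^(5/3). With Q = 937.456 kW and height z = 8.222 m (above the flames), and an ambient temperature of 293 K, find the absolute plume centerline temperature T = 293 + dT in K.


Q^(2/3) = 95.786
z^(5/3) = 33.494
dT = 25 * 95.786 / 33.494 = 71.495 K
T = 293 + 71.495 = 364.50 K

364.50 K


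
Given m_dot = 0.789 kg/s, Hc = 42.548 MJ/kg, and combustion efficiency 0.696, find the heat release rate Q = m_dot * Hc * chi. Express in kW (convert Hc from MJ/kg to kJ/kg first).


Hc = 42.548 MJ/kg = 42.548 * 1000 kJ/kg = 42548 kJ/kg
Q = 0.789 kg/s * 42548 kJ/kg * 0.696 = 23365 kW

23365 kW


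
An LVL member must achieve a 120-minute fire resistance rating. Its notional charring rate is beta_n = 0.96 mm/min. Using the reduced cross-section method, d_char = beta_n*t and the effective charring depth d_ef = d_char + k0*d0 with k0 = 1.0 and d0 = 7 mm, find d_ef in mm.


d_char = 0.96 * 120 = 115.2 mm
d_ef = 115.2 + 1.0*7 = 122.2 mm

122.2 mm


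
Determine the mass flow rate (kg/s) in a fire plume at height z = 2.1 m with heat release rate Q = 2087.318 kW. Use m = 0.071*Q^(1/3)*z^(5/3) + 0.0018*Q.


Q^(1/3) = 12.780
z^(5/3) = 3.4438
First term = 0.071 * 12.780 * 3.4438 = 3.1248
Second term = 0.0018 * 2087.318 = 3.7572
m = 6.8820 kg/s

6.8820 kg/s


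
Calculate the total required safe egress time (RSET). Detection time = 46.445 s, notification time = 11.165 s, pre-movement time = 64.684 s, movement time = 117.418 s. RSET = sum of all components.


Total = 46.445 + 11.165 + 64.684 + 117.418 = 239.712 s

239.712 s


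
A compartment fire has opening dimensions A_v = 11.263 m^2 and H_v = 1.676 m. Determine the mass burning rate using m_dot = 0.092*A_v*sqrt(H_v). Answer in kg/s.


sqrt(H_v) = 1.2946
m_dot = 0.092 * 11.263 * 1.2946 = 1.3415 kg/s

1.3415 kg/s


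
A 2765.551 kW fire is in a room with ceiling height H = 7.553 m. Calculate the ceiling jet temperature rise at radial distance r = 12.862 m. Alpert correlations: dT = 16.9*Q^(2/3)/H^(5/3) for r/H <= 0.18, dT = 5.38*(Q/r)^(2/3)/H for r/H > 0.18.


r/H = 12.862 / 7.553 = 1.7029
r/H > 0.18, so dT = 5.38*(Q/r)^(2/3)/H
Q/r = 215.02
(Q/r)^(2/3) = 35.891
dT = 5.38 * 35.891 / 7.553 = 25.565 K

25.565 K


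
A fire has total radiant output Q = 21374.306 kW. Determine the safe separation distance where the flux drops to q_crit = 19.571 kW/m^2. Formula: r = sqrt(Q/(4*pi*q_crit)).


4*pi*q_crit = 245.94
Q/(4*pi*q_crit) = 86.910
r = sqrt(86.910) = 9.3225 m

9.3225 m


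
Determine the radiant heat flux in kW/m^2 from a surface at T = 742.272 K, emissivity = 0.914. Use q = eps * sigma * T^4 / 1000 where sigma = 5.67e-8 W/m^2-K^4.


T^4 = 3.0357e+11
q = 0.914 * 5.67e-8 * 3.0357e+11 / 1000 = 15.732 kW/m^2

15.732 kW/m^2


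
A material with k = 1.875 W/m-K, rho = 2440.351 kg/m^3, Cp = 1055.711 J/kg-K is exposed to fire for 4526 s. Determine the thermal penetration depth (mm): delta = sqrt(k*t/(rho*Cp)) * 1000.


alpha = 1.875 / (2440.351 * 1055.711) = 7.2779e-07 m^2/s
alpha * t = 0.0032940
delta = sqrt(0.0032940) * 1000 = 57.393 mm

57.393 mm


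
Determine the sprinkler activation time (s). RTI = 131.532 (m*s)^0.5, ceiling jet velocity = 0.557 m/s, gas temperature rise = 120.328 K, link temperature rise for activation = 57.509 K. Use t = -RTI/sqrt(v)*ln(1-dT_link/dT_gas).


dT_link/dT_gas = 0.47794
ln(1 - 0.47794) = -0.64996
t = -131.532 / sqrt(0.557) * -0.64996 = 114.55 s

114.55 s


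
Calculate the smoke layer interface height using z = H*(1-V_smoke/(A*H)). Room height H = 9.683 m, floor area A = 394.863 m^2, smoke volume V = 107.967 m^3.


V/(A*H) = 0.028238
1 - 0.028238 = 0.97176
z = 9.683 * 0.97176 = 9.4096 m

9.4096 m


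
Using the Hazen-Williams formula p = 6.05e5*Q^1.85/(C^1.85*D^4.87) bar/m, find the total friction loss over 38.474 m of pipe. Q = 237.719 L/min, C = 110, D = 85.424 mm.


Q^1.85 = 24872
C^1.85 = 5978.3
D^4.87 = 2.5515e+09
p/m = 0.00098651 bar/m
p_total = 0.00098651 * 38.474 = 0.037955 bar

0.037955 bar


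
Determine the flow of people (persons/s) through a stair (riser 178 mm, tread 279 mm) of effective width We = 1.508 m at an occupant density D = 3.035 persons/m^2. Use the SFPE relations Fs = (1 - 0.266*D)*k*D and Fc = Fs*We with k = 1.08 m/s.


1 - 0.266*D = 1 - 0.266*3.035 = 0.19269
Fs = 0.19269 * 1.08 * 3.035 = 0.63160 persons/(s*m)
Fc = 0.63160 * 1.508 = 0.95245 persons/s

0.95245 persons/s


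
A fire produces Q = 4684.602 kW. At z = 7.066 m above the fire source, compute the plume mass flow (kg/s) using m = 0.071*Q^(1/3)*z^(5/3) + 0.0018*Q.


Q^(1/3) = 16.732
z^(5/3) = 26.019
First term = 0.071 * 16.732 * 26.019 = 30.910
Second term = 0.0018 * 4684.602 = 8.4323
m = 39.343 kg/s

39.343 kg/s


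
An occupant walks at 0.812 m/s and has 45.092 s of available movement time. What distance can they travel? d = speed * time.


d = 0.812 * 45.092 = 36.615 m

36.615 m


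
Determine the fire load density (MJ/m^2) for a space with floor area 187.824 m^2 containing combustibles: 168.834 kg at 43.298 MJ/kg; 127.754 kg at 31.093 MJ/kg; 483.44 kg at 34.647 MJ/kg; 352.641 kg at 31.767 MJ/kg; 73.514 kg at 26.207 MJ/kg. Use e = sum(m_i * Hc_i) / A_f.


Total energy = 168.834*43.298 + 127.754*31.093 + 483.44*34.647 + 352.641*31.767 + 73.514*26.207
= 7310.175 + 3972.255 + 16749.75 + 11202.35 + 1926.581
= 41161.10 MJ
e = 41161.10 / 187.824 = 219.15 MJ/m^2

219.15 MJ/m^2


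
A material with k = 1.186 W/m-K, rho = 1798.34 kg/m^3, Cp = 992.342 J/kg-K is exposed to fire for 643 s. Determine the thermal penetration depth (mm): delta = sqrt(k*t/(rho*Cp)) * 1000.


alpha = 1.186 / (1798.34 * 992.342) = 6.6459e-07 m^2/s
alpha * t = 0.00042733
delta = sqrt(0.00042733) * 1000 = 20.672 mm

20.672 mm


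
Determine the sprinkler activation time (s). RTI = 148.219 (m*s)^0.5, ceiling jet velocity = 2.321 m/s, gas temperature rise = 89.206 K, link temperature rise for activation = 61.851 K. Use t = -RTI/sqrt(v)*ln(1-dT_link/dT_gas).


dT_link/dT_gas = 0.69335
ln(1 - 0.69335) = -1.1820
t = -148.219 / sqrt(2.321) * -1.1820 = 115.00 s

115.00 s


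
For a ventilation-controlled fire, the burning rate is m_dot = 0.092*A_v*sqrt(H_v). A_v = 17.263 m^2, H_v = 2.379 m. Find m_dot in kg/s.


sqrt(H_v) = 1.5424
m_dot = 0.092 * 17.263 * 1.5424 = 2.4496 kg/s

2.4496 kg/s


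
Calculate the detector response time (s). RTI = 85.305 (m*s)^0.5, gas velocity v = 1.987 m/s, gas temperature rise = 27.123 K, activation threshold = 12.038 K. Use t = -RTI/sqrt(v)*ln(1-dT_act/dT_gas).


dT_act/dT_gas = 0.44383
ln(1 - 0.44383) = -0.58668
t = -85.305 / sqrt(1.987) * -0.58668 = 35.504 s

35.504 s


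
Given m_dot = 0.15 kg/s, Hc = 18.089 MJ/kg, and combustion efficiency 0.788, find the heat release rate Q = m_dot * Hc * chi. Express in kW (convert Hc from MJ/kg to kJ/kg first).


Hc = 18.089 MJ/kg = 18.089 * 1000 kJ/kg = 18089 kJ/kg
Q = 0.15 kg/s * 18089 kJ/kg * 0.788 = 2138.1 kW

2138.1 kW


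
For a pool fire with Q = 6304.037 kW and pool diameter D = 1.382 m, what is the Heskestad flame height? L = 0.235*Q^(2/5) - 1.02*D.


Q^(2/5) = 33.101
0.235 * Q^(2/5) = 7.7788
1.02 * D = 1.4096
L = 6.3692 m

6.3692 m


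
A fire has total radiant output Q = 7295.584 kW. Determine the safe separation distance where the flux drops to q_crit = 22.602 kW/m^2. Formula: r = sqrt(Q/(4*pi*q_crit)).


4*pi*q_crit = 284.03
Q/(4*pi*q_crit) = 25.686
r = sqrt(25.686) = 5.0682 m

5.0682 m


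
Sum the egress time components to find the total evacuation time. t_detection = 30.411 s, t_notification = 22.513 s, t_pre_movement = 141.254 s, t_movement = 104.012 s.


Total = 30.411 + 22.513 + 141.254 + 104.012 = 298.19 s

298.19 s


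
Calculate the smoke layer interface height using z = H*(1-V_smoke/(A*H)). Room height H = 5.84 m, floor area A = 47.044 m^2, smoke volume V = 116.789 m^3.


V/(A*H) = 0.42509
1 - 0.42509 = 0.57491
z = 5.84 * 0.57491 = 3.3575 m

3.3575 m


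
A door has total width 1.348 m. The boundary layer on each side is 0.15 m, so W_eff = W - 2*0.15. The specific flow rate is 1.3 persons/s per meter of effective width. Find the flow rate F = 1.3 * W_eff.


W_eff = 1.348 - 0.30 = 1.048 m
F = 1.3 * 1.048 = 1.3624 persons/s

1.3624 persons/s
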